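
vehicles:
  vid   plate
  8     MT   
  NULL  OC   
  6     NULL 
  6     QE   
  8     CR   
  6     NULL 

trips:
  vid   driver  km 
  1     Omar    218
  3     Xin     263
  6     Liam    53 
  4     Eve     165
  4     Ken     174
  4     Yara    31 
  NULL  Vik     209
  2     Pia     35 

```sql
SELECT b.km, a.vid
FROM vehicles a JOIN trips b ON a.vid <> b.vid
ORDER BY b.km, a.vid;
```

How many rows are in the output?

INNER JOIN keeps only pairs where the ON condition holds.
Matching on a.vid <> b.vid. A NULL in a compared column never satisfies the condition.
- a[0] vid=8 → 7 match(es) in b → 7 row(s).
- a[1] vid=NULL → no match; dropped.
- a[2] vid=6 → 6 match(es) in b → 6 row(s).
- a[3] vid=6 → 6 match(es) in b → 6 row(s).
- a[4] vid=8 → 7 match(es) in b → 7 row(s).
- a[5] vid=6 → 6 match(es) in b → 6 row(s).
Total: 32 rows.

32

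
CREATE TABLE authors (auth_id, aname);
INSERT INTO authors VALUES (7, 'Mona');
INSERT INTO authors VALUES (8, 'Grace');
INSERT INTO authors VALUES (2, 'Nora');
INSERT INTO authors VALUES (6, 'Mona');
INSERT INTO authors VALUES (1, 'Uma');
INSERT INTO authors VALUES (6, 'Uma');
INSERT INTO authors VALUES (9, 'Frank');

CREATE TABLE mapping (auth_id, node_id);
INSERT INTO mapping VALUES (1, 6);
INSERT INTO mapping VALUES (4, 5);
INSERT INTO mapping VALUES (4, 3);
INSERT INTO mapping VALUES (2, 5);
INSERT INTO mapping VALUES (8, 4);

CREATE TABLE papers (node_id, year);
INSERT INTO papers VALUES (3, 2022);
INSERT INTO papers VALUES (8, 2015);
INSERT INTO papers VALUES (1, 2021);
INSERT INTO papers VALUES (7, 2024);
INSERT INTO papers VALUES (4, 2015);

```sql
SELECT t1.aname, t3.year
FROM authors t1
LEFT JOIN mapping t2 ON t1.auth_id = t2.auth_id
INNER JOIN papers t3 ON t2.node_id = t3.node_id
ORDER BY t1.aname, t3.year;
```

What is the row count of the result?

Step 1 — t1 LEFT JOIN t2 on auth_id → 7 row(s).
Then INNER JOIN `papers t3` on node_id: keep only rows whose t2.node_id appears in t3.
Result: 1 row(s).

1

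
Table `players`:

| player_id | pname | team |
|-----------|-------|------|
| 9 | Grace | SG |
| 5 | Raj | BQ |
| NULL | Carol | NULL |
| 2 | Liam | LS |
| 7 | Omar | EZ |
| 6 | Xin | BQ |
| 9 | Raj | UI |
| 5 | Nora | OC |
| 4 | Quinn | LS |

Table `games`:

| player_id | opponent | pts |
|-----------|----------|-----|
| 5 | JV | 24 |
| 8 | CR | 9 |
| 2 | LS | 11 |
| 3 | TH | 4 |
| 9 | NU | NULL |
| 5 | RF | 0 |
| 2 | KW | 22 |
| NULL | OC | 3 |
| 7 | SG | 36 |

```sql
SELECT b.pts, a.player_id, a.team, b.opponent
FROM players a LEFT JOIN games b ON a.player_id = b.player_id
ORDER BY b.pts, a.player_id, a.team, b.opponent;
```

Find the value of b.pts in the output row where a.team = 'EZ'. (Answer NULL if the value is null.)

LEFT JOIN keeps every row from `players`; unmatched rows get NULL for `games`'s columns.
Matching on a.player_id = b.player_id. A NULL in a compared column never satisfies the condition.
- player_id=9: 1 matching b row(s), so 1 row(s) emitted.
- player_id=5: 2 matching b row(s), so 2 row(s) emitted.
- player_id=NULL: no b row matches, row kept with b columns NULL.
- player_id=2: 2 matching b row(s), so 2 row(s) emitted.
- player_id=7: 1 matching b row(s), so 1 row(s) emitted.
- player_id=6: no b row matches, row kept with b columns NULL.
- player_id=9: 1 matching b row(s), so 1 row(s) emitted.
- player_id=5: 2 matching b row(s), so 2 row(s) emitted.
- player_id=4: no b row matches, row kept with b columns NULL.

36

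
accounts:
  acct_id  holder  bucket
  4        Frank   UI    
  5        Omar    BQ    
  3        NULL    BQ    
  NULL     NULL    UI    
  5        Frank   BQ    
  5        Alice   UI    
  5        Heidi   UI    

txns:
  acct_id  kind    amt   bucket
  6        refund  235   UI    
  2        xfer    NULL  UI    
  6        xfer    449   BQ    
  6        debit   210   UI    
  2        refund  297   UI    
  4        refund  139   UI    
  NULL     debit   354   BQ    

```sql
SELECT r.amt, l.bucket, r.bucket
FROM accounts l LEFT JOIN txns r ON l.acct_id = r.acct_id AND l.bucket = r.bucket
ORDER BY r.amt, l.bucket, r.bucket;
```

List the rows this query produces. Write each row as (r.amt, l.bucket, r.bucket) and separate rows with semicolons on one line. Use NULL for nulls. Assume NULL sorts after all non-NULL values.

LEFT JOIN keeps every row from `accounts`; unmatched rows get NULL for `txns`'s columns.
Matching on l.acct_id = r.acct_id AND l.bucket = r.bucket. A NULL in a compared column never satisfies the condition.
- l row (acct_id=4, bucket=UI): matches 1 r row(s) → 1 output row(s).
- l row (acct_id=5, bucket=BQ): no match → kept, r columns NULL.
- l row (acct_id=3, bucket=BQ): no match → kept, r columns NULL.
- l row (acct_id=NULL, bucket=UI): no match → kept, r columns NULL.
- l row (acct_id=5, bucket=BQ): no match → kept, r columns NULL.
- l row (acct_id=5, bucket=UI): no match → kept, r columns NULL.
- l row (acct_id=5, bucket=UI): no match → kept, r columns NULL.
After projecting and ordering:
r.amt | l.bucket | r.bucket
139 | UI | UI
NULL | BQ | NULL
NULL | BQ | NULL
NULL | BQ | NULL
NULL | UI | NULL
NULL | UI | NULL
NULL | UI | NULL

(139, UI, UI); (NULL, BQ, NULL); (NULL, BQ, NULL); (NULL, BQ, NULL); (NULL, UI, NULL); (NULL, UI, NULL); (NULL, UI, NULL)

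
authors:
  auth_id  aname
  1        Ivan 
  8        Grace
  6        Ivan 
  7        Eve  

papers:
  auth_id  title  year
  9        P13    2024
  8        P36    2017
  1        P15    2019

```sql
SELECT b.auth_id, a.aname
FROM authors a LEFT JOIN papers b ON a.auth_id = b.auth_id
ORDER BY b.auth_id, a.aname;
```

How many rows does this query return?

LEFT JOIN keeps every row from `authors`; unmatched rows get NULL for `papers`'s columns.
Matching on a.auth_id = b.auth_id.
Matched pairs: 2; unmatched a rows kept: 2.
Total: 2 matched + 2 padded = 4 rows.

4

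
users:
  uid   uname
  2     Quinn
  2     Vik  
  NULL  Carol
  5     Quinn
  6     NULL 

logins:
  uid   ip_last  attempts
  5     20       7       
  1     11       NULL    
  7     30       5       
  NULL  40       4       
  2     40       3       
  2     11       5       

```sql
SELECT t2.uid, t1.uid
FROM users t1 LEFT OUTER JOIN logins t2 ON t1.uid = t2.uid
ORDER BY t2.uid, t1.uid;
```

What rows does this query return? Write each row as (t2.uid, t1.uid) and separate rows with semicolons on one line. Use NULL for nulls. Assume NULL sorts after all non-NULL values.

LEFT JOIN keeps every row from `users`; unmatched rows get NULL for `logins`'s columns.
Matching on t1.uid = t2.uid. A NULL in a compared column never satisfies the condition.
- t1 (uid=2) pairs with 2 row(s) of t2.
- t1 (uid=2) pairs with 2 row(s) of t2.
- t1 (uid=NULL) has no partner → padded with NULL.
- t1 (uid=5) pairs with 1 row(s) of t2.
- t1 (uid=6) has no partner → padded with NULL.
After projecting and ordering:
t2.uid | t1.uid
2 | 2
2 | 2
2 | 2
2 | 2
5 | 5
NULL | 6
NULL | NULL

(2, 2); (2, 2); (2, 2); (2, 2); (5, 5); (NULL, 6); (NULL, NULL)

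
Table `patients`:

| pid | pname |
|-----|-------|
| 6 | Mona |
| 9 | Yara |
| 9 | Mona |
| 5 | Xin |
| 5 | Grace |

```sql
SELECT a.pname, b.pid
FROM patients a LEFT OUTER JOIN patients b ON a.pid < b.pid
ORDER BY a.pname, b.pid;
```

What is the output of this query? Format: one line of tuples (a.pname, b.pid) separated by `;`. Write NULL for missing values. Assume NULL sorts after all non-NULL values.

LEFT JOIN keeps every row from `patients a`; unmatched rows get NULL for `patients b`'s columns.
Matching on a.pid < b.pid.
- pid=6: 2 matching b row(s), so 2 row(s) emitted.
- pid=9: no b row matches, row kept with b columns NULL.
- pid=9: no b row matches, row kept with b columns NULL.
- pid=5: 3 matching b row(s), so 3 row(s) emitted.
- pid=5: 3 matching b row(s), so 3 row(s) emitted.
After projecting and ordering:
a.pname | b.pid
Grace | 6
Grace | 9
Grace | 9
Mona | 9
Mona | 9
Mona | NULL
Xin | 6
Xin | 9
Xin | 9
Yara | NULL

(Grace, 6); (Grace, 9); (Grace, 9); (Mona, 9); (Mona, 9); (Mona, NULL); (Xin, 6); (Xin, 9); (Xin, 9); (Yara, NULL)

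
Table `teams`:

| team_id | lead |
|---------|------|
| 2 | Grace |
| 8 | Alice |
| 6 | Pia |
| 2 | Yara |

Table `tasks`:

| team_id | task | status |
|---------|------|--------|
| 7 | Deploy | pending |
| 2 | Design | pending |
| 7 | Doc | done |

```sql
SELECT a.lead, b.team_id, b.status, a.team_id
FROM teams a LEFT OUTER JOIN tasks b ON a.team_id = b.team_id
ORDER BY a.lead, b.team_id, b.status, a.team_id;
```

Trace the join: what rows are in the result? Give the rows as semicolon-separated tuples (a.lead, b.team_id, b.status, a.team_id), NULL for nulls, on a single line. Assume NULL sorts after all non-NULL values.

(Alice, NULL, NULL, 8); (Grace, 2, pending, 2); (Pia, NULL, NULL, 6); (Yara, 2, pending, 2)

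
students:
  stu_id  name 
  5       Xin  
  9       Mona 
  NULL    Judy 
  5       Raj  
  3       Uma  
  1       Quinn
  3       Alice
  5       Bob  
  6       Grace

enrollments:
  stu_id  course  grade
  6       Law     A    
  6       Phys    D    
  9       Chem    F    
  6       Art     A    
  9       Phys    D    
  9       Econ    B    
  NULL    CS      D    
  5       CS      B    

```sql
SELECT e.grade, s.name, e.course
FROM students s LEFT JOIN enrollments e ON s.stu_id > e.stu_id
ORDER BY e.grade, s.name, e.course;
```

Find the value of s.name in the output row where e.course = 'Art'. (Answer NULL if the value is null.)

Mona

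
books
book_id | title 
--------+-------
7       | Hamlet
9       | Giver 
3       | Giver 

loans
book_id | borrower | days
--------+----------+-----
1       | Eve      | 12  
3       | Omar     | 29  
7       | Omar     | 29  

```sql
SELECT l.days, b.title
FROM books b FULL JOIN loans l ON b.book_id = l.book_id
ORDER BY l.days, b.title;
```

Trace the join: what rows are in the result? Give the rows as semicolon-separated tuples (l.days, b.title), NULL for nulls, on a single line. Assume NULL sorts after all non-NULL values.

(12, NULL); (29, Giver); (29, Hamlet); (NULL, Giver)

FULL OUTER JOIN keeps every row from both sides; unmatched rows get NULL for the other side's columns.
Matching on b.book_id = l.book_id.
- book_id=7: 1 matching l row(s), so 1 row(s) emitted.
- book_id=9: no l row matches, row kept with l columns NULL.
- book_id=3: 1 matching l row(s), so 1 row(s) emitted.
- 1 row(s) from l found no b partner → padded with NULL.
After projecting and ordering:
l.days | b.title
12 | NULL
29 | Giver
29 | Hamlet
NULL | Giver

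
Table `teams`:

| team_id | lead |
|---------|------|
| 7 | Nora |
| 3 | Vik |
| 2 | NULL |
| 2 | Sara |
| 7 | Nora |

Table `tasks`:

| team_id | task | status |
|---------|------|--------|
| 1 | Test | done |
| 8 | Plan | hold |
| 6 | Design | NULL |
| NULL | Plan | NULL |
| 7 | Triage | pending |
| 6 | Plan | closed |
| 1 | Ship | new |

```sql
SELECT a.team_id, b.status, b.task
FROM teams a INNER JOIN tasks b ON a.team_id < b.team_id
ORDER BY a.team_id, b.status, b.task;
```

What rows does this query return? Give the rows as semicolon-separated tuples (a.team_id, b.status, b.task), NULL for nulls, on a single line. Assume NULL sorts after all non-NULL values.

(2, closed, Plan); (2, closed, Plan); (2, hold, Plan); (2, hold, Plan); (2, pending, Triage); (2, pending, Triage); (2, NULL, Design); (2, NULL, Design); (3, closed, Plan); (3, hold, Plan); (3, pending, Triage); (3, NULL, Design); (7, hold, Plan); (7, hold, Plan)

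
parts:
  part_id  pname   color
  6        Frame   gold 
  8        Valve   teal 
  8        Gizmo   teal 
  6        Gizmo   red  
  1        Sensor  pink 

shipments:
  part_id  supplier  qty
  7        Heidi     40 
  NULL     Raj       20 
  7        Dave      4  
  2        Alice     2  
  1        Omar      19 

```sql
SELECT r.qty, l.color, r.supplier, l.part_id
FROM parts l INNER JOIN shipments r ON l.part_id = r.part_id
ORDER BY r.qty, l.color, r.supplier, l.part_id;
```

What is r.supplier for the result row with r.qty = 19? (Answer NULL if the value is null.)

Omar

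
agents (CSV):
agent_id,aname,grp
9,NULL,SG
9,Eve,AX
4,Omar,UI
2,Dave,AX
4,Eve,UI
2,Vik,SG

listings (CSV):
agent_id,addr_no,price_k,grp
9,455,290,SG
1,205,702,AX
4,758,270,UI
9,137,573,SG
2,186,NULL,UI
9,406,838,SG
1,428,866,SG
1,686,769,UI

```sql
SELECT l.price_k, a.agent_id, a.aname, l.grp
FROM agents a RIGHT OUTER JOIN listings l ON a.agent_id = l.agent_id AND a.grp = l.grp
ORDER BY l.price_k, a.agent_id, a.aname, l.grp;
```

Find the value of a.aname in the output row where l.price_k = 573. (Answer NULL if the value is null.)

RIGHT JOIN keeps every row from `listings`; unmatched rows get NULL for `agents`'s columns.
Matching on a.agent_id = l.agent_id AND a.grp = l.grp.
Matched pairs: 5; unmatched l rows kept: 4.

NULL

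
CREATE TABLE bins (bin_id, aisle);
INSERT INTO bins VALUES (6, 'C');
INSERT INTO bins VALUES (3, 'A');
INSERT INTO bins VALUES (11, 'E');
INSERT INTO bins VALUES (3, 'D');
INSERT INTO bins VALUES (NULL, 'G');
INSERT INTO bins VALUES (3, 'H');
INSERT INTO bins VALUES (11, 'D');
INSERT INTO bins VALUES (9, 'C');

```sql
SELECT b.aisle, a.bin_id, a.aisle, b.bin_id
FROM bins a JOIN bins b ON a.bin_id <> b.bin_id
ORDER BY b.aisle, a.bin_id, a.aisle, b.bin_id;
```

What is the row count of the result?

INNER JOIN keeps only pairs where the ON condition holds.
Matching on a.bin_id <> b.bin_id. A NULL in a compared column never satisfies the condition.
- a[0] bin_id=6 → 6 match(es) in b → 6 row(s).
- a[1] bin_id=3 → 4 match(es) in b → 4 row(s).
- a[2] bin_id=11 → 5 match(es) in b → 5 row(s).
- a[3] bin_id=3 → 4 match(es) in b → 4 row(s).
- a[4] bin_id=NULL → no match; dropped.
- a[5] bin_id=3 → 4 match(es) in b → 4 row(s).
- a[6] bin_id=11 → 5 match(es) in b → 5 row(s).
- a[7] bin_id=9 → 6 match(es) in b → 6 row(s).
Total: 34 rows.

34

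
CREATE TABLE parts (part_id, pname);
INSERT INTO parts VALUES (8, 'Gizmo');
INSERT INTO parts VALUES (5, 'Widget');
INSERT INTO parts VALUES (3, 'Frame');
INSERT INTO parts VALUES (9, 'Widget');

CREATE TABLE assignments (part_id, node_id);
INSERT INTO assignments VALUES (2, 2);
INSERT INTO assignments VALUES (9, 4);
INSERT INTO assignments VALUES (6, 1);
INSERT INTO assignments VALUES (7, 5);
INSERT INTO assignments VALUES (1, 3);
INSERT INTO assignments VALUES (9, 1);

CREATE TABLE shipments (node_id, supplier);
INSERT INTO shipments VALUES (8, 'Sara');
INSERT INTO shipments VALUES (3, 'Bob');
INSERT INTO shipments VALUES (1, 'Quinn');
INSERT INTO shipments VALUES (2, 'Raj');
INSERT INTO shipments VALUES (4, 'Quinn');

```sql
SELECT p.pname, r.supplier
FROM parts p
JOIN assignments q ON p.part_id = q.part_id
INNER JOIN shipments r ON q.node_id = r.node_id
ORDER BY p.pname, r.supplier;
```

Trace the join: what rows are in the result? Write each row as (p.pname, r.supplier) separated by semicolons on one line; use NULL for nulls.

Evaluate left to right. First `parts p INNER JOIN assignments q` on part_id: 2 row(s).
Then INNER JOIN `shipments r` on node_id: keep only rows whose q.node_id appears in r.

(Widget, Quinn); (Widget, Quinn)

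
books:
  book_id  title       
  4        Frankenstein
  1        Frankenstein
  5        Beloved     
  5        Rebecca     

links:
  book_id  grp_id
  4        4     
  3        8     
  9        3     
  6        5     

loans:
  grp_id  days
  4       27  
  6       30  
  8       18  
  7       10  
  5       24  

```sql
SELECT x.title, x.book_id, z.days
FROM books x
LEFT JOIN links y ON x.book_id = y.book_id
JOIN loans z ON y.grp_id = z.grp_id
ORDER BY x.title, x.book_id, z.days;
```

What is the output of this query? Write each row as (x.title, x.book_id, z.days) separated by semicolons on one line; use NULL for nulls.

Joins associate left-to-right: books LEFT JOIN links on book_id gives 4 intermediate row(s).
Then INNER JOIN `loans z` on grp_id: keep only rows whose y.grp_id appears in z.

(Frankenstein, 4, 27)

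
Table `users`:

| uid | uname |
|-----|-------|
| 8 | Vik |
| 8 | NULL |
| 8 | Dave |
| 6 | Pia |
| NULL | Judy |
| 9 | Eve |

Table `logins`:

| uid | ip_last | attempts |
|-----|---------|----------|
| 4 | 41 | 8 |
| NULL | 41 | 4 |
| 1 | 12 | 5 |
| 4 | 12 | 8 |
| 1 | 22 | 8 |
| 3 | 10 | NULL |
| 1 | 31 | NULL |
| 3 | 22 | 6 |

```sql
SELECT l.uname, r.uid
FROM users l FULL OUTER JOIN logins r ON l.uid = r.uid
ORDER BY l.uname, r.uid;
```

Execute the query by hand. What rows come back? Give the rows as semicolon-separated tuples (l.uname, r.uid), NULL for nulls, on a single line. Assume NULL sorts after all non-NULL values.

FULL OUTER JOIN keeps every row from both sides; unmatched rows get NULL for the other side's columns.
Matching on l.uid = r.uid. A NULL in a compared column never satisfies the condition.
- l[0] uid=8 → no match; kept with NULLs on the r side.
- l[1] uid=8 → no match; kept with NULLs on the r side.
- l[2] uid=8 → no match; kept with NULLs on the r side.
- l[3] uid=6 → no match; kept with NULLs on the r side.
- l[4] uid=NULL → no match; kept with NULLs on the r side.
- l[5] uid=9 → no match; kept with NULLs on the r side.
- 8 row(s) from r found no l partner → padded with NULL.

(Dave, NULL); (Eve, NULL); (Judy, NULL); (Pia, NULL); (Vik, NULL); (NULL, 1); (NULL, 1); (NULL, 1); (NULL, 3); (NULL, 3); (NULL, 4); (NULL, 4); (NULL, NULL); (NULL, NULL)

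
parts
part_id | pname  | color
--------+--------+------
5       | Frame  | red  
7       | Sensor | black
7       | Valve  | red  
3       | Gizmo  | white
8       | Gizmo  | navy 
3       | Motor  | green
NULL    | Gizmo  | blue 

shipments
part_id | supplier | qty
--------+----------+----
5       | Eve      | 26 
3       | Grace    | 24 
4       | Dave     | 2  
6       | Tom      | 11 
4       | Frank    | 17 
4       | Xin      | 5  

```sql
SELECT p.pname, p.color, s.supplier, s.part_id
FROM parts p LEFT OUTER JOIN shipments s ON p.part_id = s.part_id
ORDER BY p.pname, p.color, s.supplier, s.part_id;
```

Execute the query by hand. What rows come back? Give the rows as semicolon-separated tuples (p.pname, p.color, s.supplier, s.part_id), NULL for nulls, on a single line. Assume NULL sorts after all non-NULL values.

(Frame, red, Eve, 5); (Gizmo, blue, NULL, NULL); (Gizmo, navy, NULL, NULL); (Gizmo, white, Grace, 3); (Motor, green, Grace, 3); (Sensor, black, NULL, NULL); (Valve, red, NULL, NULL)

LEFT JOIN keeps every row from `parts`; unmatched rows get NULL for `shipments`'s columns.
Matching on p.part_id = s.part_id. A NULL in a compared column never satisfies the condition.
Matched pairs: 3; unmatched p rows kept: 4.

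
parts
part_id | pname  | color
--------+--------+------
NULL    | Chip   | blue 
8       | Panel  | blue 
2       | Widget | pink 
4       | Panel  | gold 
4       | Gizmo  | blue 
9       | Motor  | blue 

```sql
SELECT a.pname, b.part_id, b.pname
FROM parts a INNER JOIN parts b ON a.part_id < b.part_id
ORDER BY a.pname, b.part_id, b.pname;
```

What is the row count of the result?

INNER JOIN keeps only pairs where the ON condition holds.
Matching on a.part_id < b.part_id. A NULL in a compared column never satisfies the condition.
Matched pairs: 9.
Total: 9 rows.

9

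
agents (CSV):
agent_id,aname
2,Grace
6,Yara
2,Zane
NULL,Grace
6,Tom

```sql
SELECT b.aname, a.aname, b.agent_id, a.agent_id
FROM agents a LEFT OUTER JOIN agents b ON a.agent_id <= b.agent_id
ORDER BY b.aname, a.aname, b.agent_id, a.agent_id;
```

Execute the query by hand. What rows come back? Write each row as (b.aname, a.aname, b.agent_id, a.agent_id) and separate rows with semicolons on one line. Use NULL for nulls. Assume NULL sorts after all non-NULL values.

LEFT JOIN keeps every row from `agents a`; unmatched rows get NULL for `agents b`'s columns.
Matching on a.agent_id <= b.agent_id. A NULL in a compared column never satisfies the condition.
- a row (agent_id=2): matches 4 b row(s) → 4 output row(s).
- a row (agent_id=6): matches 2 b row(s) → 2 output row(s).
- a row (agent_id=2): matches 4 b row(s) → 4 output row(s).
- a row (agent_id=NULL): no match → kept, b columns NULL.
- a row (agent_id=6): matches 2 b row(s) → 2 output row(s).

(Grace, Grace, 2, 2); (Grace, Zane, 2, 2); (Tom, Grace, 6, 2); (Tom, Tom, 6, 6); (Tom, Yara, 6, 6); (Tom, Zane, 6, 2); (Yara, Grace, 6, 2); (Yara, Tom, 6, 6); (Yara, Yara, 6, 6); (Yara, Zane, 6, 2); (Zane, Grace, 2, 2); (Zane, Zane, 2, 2); (NULL, Grace, NULL, NULL)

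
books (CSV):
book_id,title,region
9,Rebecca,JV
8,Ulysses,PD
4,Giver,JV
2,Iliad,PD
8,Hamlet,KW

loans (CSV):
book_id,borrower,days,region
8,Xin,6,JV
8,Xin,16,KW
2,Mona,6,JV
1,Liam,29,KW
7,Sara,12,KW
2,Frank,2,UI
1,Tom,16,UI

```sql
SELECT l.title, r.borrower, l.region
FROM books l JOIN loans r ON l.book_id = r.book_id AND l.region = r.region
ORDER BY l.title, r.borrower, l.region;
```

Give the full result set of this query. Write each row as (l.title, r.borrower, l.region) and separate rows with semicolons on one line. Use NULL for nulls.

(Hamlet, Xin, KW)

INNER JOIN keeps only pairs where the ON condition holds.
Matching on l.book_id = r.book_id AND l.region = r.region.
- l[0] book_id=9, region=JV → no match; dropped.
- l[1] book_id=8, region=PD → no match; dropped.
- l[2] book_id=4, region=JV → no match; dropped.
- l[3] book_id=2, region=PD → no match; dropped.
- l[4] book_id=8, region=KW → 1 match(es) in r → 1 row(s).
After projecting and ordering:
l.title | r.borrower | l.region
Hamlet | Xin | KW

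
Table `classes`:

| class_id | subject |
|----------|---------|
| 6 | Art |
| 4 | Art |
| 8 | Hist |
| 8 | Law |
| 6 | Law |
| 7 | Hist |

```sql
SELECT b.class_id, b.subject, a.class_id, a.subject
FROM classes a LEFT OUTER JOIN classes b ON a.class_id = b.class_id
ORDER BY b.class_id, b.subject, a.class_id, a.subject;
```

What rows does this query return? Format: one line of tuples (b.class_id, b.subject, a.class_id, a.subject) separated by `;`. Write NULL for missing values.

LEFT JOIN keeps every row from `classes a`; unmatched rows get NULL for `classes b`'s columns.
Matching on a.class_id = b.class_id.
- a[0] class_id=6 → 2 match(es) in b → 2 row(s).
- a[1] class_id=4 → 1 match(es) in b → 1 row(s).
- a[2] class_id=8 → 2 match(es) in b → 2 row(s).
- a[3] class_id=8 → 2 match(es) in b → 2 row(s).
- a[4] class_id=6 → 2 match(es) in b → 2 row(s).
- a[5] class_id=7 → 1 match(es) in b → 1 row(s).
After projecting and ordering:
b.class_id | b.subject | a.class_id | a.subject
4 | Art | 4 | Art
6 | Art | 6 | Art
6 | Art | 6 | Law
6 | Law | 6 | Art
6 | Law | 6 | Law
7 | Hist | 7 | Hist
8 | Hist | 8 | Hist
8 | Hist | 8 | Law
8 | Law | 8 | Hist
8 | Law | 8 | Law

(4, Art, 4, Art); (6, Art, 6, Art); (6, Art, 6, Law); (6, Law, 6, Art); (6, Law, 6, Law); (7, Hist, 7, Hist); (8, Hist, 8, Hist); (8, Hist, 8, Law); (8, Law, 8, Hist); (8, Law, 8, Law)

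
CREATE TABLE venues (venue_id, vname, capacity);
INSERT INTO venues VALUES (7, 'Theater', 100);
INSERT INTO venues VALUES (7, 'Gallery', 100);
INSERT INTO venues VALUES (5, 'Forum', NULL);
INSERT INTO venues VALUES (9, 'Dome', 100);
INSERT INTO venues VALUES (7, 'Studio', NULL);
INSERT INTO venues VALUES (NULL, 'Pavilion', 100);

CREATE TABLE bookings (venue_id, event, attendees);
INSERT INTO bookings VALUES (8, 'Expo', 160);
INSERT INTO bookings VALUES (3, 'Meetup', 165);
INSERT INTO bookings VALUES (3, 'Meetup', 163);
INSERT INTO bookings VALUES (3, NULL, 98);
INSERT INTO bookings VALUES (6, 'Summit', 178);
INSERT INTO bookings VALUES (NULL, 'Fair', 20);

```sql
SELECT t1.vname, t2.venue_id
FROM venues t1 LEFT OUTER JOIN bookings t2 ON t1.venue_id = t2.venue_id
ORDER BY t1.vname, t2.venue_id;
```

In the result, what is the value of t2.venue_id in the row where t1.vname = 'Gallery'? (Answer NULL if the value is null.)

NULL

LEFT JOIN keeps every row from `venues`; unmatched rows get NULL for `bookings`'s columns.
Matching on t1.venue_id = t2.venue_id. A NULL in a compared column never satisfies the condition.
- t1 (venue_id=7) has no partner → padded with NULL.
- t1 (venue_id=7) has no partner → padded with NULL.
- t1 (venue_id=5) has no partner → padded with NULL.
- t1 (venue_id=9) has no partner → padded with NULL.
- t1 (venue_id=7) has no partner → padded with NULL.
- t1 (venue_id=NULL) has no partner → padded with NULL.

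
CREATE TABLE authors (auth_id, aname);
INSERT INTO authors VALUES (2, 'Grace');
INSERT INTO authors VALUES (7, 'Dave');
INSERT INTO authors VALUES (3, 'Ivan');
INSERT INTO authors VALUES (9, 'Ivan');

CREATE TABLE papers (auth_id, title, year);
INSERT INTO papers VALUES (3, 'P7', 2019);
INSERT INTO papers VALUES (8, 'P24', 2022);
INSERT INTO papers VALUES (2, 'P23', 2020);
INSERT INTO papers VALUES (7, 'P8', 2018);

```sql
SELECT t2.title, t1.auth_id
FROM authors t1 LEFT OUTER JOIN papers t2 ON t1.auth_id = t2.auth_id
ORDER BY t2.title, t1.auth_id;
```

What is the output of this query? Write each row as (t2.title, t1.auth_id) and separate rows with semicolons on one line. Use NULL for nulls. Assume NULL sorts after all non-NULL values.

(P23, 2); (P7, 3); (P8, 7); (NULL, 9)

LEFT JOIN keeps every row from `authors`; unmatched rows get NULL for `papers`'s columns.
Matching on t1.auth_id = t2.auth_id.
- t1 row (auth_id=2): matches 1 t2 row(s) → 1 output row(s).
- t1 row (auth_id=7): matches 1 t2 row(s) → 1 output row(s).
- t1 row (auth_id=3): matches 1 t2 row(s) → 1 output row(s).
- t1 row (auth_id=9): no match → kept, t2 columns NULL.
After projecting and ordering:
t2.title | t1.auth_id
P23 | 2
P7 | 3
P8 | 7
NULL | 9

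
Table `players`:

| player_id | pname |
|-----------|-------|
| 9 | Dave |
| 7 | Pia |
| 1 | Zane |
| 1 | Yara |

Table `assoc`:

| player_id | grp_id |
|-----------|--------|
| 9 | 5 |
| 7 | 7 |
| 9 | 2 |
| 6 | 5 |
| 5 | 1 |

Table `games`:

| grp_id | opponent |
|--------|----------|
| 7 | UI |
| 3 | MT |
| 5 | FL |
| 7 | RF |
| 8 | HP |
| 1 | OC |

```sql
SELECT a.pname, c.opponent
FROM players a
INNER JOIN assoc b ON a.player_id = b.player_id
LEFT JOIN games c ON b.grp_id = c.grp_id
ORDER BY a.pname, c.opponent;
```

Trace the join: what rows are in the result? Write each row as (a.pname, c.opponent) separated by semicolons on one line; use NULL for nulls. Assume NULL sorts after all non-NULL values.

(Dave, FL); (Dave, NULL); (Pia, RF); (Pia, UI)

Evaluate left to right. First `players a INNER JOIN assoc b` on player_id: 3 row(s).
Then LEFT JOIN `games c` on grp_id: each of those 3 rows is kept; rows whose b.grp_id has no match in c get NULL for c's columns.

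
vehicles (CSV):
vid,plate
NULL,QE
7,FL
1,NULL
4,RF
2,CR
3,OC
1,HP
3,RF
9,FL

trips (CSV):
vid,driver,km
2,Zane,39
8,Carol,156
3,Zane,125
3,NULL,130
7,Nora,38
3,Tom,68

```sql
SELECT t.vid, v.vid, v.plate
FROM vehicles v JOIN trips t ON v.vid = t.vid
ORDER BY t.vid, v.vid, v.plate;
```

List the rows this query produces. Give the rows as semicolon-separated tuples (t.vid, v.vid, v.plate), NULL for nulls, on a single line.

INNER JOIN keeps only pairs where the ON condition holds.
Matching on v.vid = t.vid. A NULL in a compared column never satisfies the condition.
- vid=NULL: no matching t row, dropped.
- vid=7: 1 matching t row(s), so 1 row(s) emitted.
- vid=1: no matching t row, dropped.
- vid=4: no matching t row, dropped.
- vid=2: 1 matching t row(s), so 1 row(s) emitted.
- vid=3: 3 matching t row(s), so 3 row(s) emitted.
- vid=1: no matching t row, dropped.
- vid=3: 3 matching t row(s), so 3 row(s) emitted.
- vid=9: no matching t row, dropped.
After projecting and ordering:
t.vid | v.vid | v.plate
2 | 2 | CR
3 | 3 | OC
3 | 3 | OC
3 | 3 | OC
3 | 3 | RF
3 | 3 | RF
3 | 3 | RF
7 | 7 | FL

(2, 2, CR); (3, 3, OC); (3, 3, OC); (3, 3, OC); (3, 3, RF); (3, 3, RF); (3, 3, RF); (7, 7, FL)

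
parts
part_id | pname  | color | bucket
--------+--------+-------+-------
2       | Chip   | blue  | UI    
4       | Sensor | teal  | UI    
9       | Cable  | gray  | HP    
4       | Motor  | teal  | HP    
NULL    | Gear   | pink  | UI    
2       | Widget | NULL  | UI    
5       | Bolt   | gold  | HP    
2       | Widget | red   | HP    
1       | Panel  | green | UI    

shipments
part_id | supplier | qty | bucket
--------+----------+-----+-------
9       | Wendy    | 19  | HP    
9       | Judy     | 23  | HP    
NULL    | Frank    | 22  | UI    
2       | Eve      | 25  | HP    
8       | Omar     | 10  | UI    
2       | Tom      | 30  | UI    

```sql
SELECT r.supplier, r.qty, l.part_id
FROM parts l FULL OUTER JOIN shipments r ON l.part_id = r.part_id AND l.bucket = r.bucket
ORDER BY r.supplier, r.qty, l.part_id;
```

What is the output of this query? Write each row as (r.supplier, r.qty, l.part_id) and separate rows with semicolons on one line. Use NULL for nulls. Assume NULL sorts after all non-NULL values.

(Eve, 25, 2); (Frank, 22, NULL); (Judy, 23, 9); (Omar, 10, NULL); (Tom, 30, 2); (Tom, 30, 2); (Wendy, 19, 9); (NULL, NULL, 1); (NULL, NULL, 4); (NULL, NULL, 4); (NULL, NULL, 5); (NULL, NULL, NULL)

FULL OUTER JOIN keeps every row from both sides; unmatched rows get NULL for the other side's columns.
Matching on l.part_id = r.part_id AND l.bucket = r.bucket. A NULL in a compared column never satisfies the condition.
Matched pairs: 5; unmatched l rows kept: 5; unmatched r rows kept: 2.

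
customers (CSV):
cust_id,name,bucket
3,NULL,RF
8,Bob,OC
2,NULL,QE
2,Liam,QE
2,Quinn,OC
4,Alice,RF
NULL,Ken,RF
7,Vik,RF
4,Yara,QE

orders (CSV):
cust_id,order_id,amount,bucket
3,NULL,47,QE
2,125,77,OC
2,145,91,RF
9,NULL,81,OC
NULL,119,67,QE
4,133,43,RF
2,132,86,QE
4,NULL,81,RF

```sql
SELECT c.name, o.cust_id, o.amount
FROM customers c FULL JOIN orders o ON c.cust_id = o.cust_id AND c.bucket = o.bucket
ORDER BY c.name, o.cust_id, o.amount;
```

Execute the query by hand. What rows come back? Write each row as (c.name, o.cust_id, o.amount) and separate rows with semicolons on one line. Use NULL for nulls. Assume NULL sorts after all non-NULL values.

(Alice, 4, 43); (Alice, 4, 81); (Bob, NULL, NULL); (Ken, NULL, NULL); (Liam, 2, 86); (Quinn, 2, 77); (Vik, NULL, NULL); (Yara, NULL, NULL); (NULL, 2, 86); (NULL, 2, 91); (NULL, 3, 47); (NULL, 9, 81); (NULL, NULL, 67); (NULL, NULL, NULL)

FULL OUTER JOIN keeps every row from both sides; unmatched rows get NULL for the other side's columns.
Matching on c.cust_id = o.cust_id AND c.bucket = o.bucket. A NULL in a compared column never satisfies the condition.
- c[0] cust_id=3, bucket=RF → no match; kept with NULLs on the o side.
- c[1] cust_id=8, bucket=OC → no match; kept with NULLs on the o side.
- c[2] cust_id=2, bucket=QE → 1 match(es) in o → 1 row(s).
- c[3] cust_id=2, bucket=QE → 1 match(es) in o → 1 row(s).
- c[4] cust_id=2, bucket=OC → 1 match(es) in o → 1 row(s).
- c[5] cust_id=4, bucket=RF → 2 match(es) in o → 2 row(s).
- c[6] cust_id=NULL, bucket=RF → no match; kept with NULLs on the o side.
- c[7] cust_id=7, bucket=RF → no match; kept with NULLs on the o side.
- c[8] cust_id=4, bucket=QE → no match; kept with NULLs on the o side.
- 4 o row(s) had no c match → kept, c columns NULL.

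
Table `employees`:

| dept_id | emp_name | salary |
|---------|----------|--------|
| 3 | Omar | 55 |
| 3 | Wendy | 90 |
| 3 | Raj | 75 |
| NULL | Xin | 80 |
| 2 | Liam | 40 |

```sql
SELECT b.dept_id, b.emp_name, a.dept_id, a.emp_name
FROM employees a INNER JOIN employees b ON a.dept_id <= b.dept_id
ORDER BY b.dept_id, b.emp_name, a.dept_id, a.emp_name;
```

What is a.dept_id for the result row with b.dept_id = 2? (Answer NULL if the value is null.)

2

INNER JOIN keeps only pairs where the ON condition holds.
Matching on a.dept_id <= b.dept_id. A NULL in a compared column never satisfies the condition.
- a[0] dept_id=3 → 3 match(es) in b → 3 row(s).
- a[1] dept_id=3 → 3 match(es) in b → 3 row(s).
- a[2] dept_id=3 → 3 match(es) in b → 3 row(s).
- a[3] dept_id=NULL → no match; dropped.
- a[4] dept_id=2 → 4 match(es) in b → 4 row(s).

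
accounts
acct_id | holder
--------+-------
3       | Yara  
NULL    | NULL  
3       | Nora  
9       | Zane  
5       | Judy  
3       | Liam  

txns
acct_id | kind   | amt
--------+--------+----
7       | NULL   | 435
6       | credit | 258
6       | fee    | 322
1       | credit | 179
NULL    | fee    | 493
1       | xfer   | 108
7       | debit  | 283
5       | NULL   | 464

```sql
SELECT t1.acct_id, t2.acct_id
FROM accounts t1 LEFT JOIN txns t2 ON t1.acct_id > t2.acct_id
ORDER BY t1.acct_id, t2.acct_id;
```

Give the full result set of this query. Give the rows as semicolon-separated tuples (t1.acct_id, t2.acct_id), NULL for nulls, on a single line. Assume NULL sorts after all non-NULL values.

LEFT JOIN keeps every row from `accounts`; unmatched rows get NULL for `txns`'s columns.
Matching on t1.acct_id > t2.acct_id. A NULL in a compared column never satisfies the condition.
- t1 row (acct_id=3): matches 2 t2 row(s) → 2 output row(s).
- t1 row (acct_id=NULL): no match → kept, t2 columns NULL.
- t1 row (acct_id=3): matches 2 t2 row(s) → 2 output row(s).
- t1 row (acct_id=9): matches 7 t2 row(s) → 7 output row(s).
- t1 row (acct_id=5): matches 2 t2 row(s) → 2 output row(s).
- t1 row (acct_id=3): matches 2 t2 row(s) → 2 output row(s).

(3, 1); (3, 1); (3, 1); (3, 1); (3, 1); (3, 1); (5, 1); (5, 1); (9, 1); (9, 1); (9, 5); (9, 6); (9, 6); (9, 7); (9, 7); (NULL, NULL)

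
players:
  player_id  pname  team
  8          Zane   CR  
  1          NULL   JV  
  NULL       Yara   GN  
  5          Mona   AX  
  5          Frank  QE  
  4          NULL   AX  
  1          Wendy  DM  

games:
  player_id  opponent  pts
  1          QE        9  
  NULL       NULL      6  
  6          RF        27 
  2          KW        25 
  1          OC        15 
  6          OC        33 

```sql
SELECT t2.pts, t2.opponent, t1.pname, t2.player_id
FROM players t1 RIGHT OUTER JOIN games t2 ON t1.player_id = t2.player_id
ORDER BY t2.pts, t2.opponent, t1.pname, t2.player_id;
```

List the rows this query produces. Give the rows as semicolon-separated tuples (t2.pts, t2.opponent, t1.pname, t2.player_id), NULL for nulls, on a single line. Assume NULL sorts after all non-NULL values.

RIGHT JOIN keeps every row from `games`; unmatched rows get NULL for `players`'s columns.
Matching on t1.player_id = t2.player_id. A NULL in a compared column never satisfies the condition.
- t1 row (player_id=8): no match.
- t1 row (player_id=1): matches 2 t2 row(s) → 2 output row(s).
- t1 row (player_id=NULL): no match.
- t1 row (player_id=5): no match.
- t1 row (player_id=5): no match.
- t1 row (player_id=4): no match.
- t1 row (player_id=1): matches 2 t2 row(s) → 2 output row(s).
- 4 row(s) from t2 found no t1 partner → padded with NULL.
After projecting and ordering:
t2.pts | t2.opponent | t1.pname | t2.player_id
6 | NULL | NULL | NULL
9 | QE | Wendy | 1
9 | QE | NULL | 1
15 | OC | Wendy | 1
15 | OC | NULL | 1
25 | KW | NULL | 2
27 | RF | NULL | 6
33 | OC | NULL | 6

(6, NULL, NULL, NULL); (9, QE, Wendy, 1); (9, QE, NULL, 1); (15, OC, Wendy, 1); (15, OC, NULL, 1); (25, KW, NULL, 2); (27, RF, NULL, 6); (33, OC, NULL, 6)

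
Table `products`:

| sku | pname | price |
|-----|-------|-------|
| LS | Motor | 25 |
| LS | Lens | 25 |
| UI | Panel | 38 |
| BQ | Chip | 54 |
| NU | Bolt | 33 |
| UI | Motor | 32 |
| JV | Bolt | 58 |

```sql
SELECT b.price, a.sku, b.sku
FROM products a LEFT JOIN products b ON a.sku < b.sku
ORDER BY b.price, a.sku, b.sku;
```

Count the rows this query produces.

21

LEFT JOIN keeps every row from `products a`; unmatched rows get NULL for `products b`'s columns.
Matching on a.sku < b.sku.
- a row (sku=LS): matches 3 b row(s) → 3 output row(s).
- a row (sku=LS): matches 3 b row(s) → 3 output row(s).
- a row (sku=UI): no match → kept, b columns NULL.
- a row (sku=BQ): matches 6 b row(s) → 6 output row(s).
- a row (sku=NU): matches 2 b row(s) → 2 output row(s).
- a row (sku=UI): no match → kept, b columns NULL.
- a row (sku=JV): matches 5 b row(s) → 5 output row(s).
Total: 19 matched + 2 padded = 21 rows.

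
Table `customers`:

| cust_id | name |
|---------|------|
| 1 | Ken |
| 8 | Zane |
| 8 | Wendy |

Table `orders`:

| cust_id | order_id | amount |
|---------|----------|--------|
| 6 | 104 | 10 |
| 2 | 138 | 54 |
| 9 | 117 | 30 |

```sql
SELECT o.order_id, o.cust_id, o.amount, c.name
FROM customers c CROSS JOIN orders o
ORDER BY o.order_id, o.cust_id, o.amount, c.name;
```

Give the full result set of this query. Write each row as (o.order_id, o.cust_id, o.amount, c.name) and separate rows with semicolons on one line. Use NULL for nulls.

(104, 6, 10, Ken); (104, 6, 10, Wendy); (104, 6, 10, Zane); (117, 9, 30, Ken); (117, 9, 30, Wendy); (117, 9, 30, Zane); (138, 2, 54, Ken); (138, 2, 54, Wendy); (138, 2, 54, Zane)

CROSS JOIN pairs every row of `customers` with every row of `orders`: 3 × 3 = 9 rows.
After projecting and ordering:
o.order_id | o.cust_id | o.amount | c.name
104 | 6 | 10 | Ken
104 | 6 | 10 | Wendy
104 | 6 | 10 | Zane
117 | 9 | 30 | Ken
117 | 9 | 30 | Wendy
117 | 9 | 30 | Zane
138 | 2 | 54 | Ken
138 | 2 | 54 | Wendy
138 | 2 | 54 | Zane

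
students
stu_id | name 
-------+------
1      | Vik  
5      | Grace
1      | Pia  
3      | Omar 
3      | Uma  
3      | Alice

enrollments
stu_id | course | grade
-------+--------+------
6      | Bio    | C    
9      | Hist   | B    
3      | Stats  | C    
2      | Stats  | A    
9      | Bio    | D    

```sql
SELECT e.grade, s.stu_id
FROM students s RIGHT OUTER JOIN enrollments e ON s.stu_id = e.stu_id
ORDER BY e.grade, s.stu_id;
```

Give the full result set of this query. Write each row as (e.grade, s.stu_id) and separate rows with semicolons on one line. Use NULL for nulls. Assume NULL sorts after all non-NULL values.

(A, NULL); (B, NULL); (C, 3); (C, 3); (C, 3); (C, NULL); (D, NULL)

RIGHT JOIN keeps every row from `enrollments`; unmatched rows get NULL for `students`'s columns.
Matching on s.stu_id = e.stu_id.
- stu_id=1: no matching e row.
- stu_id=5: no matching e row.
- stu_id=1: no matching e row.
- stu_id=3: 1 matching e row(s), so 1 row(s) emitted.
- stu_id=3: 1 matching e row(s), so 1 row(s) emitted.
- stu_id=3: 1 matching e row(s), so 1 row(s) emitted.
- 4 row(s) from e found no s partner → padded with NULL.
After projecting and ordering:
e.grade | s.stu_id
A | NULL
B | NULL
C | 3
C | 3
C | 3
C | NULL
D | NULL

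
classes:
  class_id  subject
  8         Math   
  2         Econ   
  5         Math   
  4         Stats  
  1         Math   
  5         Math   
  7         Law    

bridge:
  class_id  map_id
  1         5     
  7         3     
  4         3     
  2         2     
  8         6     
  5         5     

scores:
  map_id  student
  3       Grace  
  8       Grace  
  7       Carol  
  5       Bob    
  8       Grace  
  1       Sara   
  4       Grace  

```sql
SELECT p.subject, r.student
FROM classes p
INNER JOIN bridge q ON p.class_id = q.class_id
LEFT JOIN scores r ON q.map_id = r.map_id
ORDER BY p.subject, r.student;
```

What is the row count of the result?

Joins associate left-to-right: classes INNER JOIN bridge on class_id gives 7 intermediate row(s).
Then LEFT JOIN `scores r` on map_id: each of those 7 rows is kept; rows whose q.map_id has no match in r get NULL for r's columns.
Result: 7 row(s).

7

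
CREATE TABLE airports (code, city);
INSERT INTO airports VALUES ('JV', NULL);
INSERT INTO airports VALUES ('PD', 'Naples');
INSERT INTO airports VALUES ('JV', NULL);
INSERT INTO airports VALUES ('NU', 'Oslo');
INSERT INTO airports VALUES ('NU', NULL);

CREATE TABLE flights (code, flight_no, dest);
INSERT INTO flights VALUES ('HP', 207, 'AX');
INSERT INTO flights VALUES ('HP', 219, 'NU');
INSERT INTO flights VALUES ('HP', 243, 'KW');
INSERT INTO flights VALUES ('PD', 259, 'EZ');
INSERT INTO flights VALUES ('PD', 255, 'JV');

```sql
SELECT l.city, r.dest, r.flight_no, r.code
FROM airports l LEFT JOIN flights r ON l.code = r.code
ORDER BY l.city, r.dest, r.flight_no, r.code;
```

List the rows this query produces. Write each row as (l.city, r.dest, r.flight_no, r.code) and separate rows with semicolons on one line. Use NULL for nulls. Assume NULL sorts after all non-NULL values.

LEFT JOIN keeps every row from `airports`; unmatched rows get NULL for `flights`'s columns.
Matching on l.code = r.code.
Matched pairs: 2; unmatched l rows kept: 4.

(Naples, EZ, 259, PD); (Naples, JV, 255, PD); (Oslo, NULL, NULL, NULL); (NULL, NULL, NULL, NULL); (NULL, NULL, NULL, NULL); (NULL, NULL, NULL, NULL)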